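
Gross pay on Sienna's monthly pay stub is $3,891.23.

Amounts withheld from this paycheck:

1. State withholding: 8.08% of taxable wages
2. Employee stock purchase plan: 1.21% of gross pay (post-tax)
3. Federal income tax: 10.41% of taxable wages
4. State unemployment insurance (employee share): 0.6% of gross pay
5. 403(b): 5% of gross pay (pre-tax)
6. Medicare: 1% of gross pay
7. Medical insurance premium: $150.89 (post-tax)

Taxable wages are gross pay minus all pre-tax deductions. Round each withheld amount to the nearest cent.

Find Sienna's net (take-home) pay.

$2,752.93

403(b): $3,891.23 × 0.05 = $194.56
Taxable wages = $3,891.23 − $194.56 = $3,696.67
State withholding: $3,696.67 × 0.0808 = $298.69
Federal income tax: $3,696.67 × 0.1041 = $384.82
Medicare: $3,891.23 × 0.01 = $38.91
State unemployment insurance (employee share): $3,891.23 × 0.006 = $23.35
Medical insurance premium: $150.89
Employee stock purchase plan: $3,891.23 × 0.0121 = $47.08
Total deductions = $194.56 + $298.69 + $384.82 + $38.91 + $23.35 + $150.89 + $47.08 = $1,138.30
Net pay = $3,891.23 − $1,138.30 = $2,752.93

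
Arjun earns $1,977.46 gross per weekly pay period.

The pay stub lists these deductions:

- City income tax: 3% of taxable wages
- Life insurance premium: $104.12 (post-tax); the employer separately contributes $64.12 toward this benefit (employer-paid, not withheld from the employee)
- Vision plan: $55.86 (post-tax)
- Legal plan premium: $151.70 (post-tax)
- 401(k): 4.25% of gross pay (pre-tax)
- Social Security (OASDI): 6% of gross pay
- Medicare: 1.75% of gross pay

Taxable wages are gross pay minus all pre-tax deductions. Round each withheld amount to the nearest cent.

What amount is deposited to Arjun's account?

$1,371.68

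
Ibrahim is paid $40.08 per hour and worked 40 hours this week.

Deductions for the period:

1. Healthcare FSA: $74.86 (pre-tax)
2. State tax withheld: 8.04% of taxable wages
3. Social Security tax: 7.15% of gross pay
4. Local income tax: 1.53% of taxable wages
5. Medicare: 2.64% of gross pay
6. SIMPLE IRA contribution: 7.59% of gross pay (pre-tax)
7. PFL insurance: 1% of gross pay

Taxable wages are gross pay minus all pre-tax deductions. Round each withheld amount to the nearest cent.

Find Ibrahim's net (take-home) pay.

$1,099.06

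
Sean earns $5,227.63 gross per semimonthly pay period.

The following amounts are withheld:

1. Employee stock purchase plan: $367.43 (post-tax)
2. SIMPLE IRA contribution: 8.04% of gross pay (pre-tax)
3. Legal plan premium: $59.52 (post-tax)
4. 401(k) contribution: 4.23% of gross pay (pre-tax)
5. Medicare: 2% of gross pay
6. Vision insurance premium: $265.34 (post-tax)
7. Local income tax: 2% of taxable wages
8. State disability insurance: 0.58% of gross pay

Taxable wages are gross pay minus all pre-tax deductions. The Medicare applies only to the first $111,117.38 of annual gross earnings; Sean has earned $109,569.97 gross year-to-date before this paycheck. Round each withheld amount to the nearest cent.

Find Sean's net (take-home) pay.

SIMPLE IRA contribution: $5,227.63 × 0.0804 = $420.30
401(k) contribution: $5,227.63 × 0.0423 = $221.13
Pre-tax total = $420.30 + $221.13 = $641.43
Taxable wages = $5,227.63 − $641.43 = $4,586.20
Local income tax: $4,586.20 × 0.02 = $91.72
State disability insurance: $5,227.63 × 0.0058 = $30.32
Medicare: only $111,117.38 − $109,569.97 = $1,547.41 of this check is subject → $1,547.41 × 0.02 = $30.95
Vision insurance premium: $265.34
Employee stock purchase plan: $367.43
Legal plan premium: $59.52
Total deductions = $420.30 + $221.13 + $91.72 + $30.32 + $30.95 + $265.34 + $367.43 + $59.52 = $1,486.71
Net pay = $5,227.63 − $1,486.71 = $3,740.92

$3,740.92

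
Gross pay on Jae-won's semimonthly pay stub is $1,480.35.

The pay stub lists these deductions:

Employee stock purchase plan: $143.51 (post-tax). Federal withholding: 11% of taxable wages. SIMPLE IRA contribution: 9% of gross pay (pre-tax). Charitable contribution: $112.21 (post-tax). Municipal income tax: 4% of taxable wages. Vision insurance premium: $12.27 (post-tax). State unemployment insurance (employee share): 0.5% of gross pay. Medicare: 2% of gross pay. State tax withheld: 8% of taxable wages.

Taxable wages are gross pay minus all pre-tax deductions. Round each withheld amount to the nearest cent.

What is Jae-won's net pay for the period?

$732.29

SIMPLE IRA contribution: $1,480.35 × 0.09 = $133.23
Taxable wages = $1,480.35 − $133.23 = $1,347.12
Federal withholding: $1,347.12 × 0.11 = $148.18
State tax withheld: $1,347.12 × 0.08 = $107.77
Municipal income tax: $1,347.12 × 0.04 = $53.88
Medicare: $1,480.35 × 0.02 = $29.61
State unemployment insurance (employee share): $1,480.35 × 0.005 = $7.40
Charitable contribution: $112.21
Vision insurance premium: $12.27
Employee stock purchase plan: $143.51
Total deductions = $133.23 + $148.18 + $107.77 + $53.88 + $29.61 + $7.40 + $112.21 + $12.27 + $143.51 = $748.06
Net pay = $1,480.35 − $748.06 = $732.29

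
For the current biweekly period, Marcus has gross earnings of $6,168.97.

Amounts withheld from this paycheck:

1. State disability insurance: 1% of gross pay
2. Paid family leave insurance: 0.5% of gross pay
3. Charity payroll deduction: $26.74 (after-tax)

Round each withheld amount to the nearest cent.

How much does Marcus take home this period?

$6,049.70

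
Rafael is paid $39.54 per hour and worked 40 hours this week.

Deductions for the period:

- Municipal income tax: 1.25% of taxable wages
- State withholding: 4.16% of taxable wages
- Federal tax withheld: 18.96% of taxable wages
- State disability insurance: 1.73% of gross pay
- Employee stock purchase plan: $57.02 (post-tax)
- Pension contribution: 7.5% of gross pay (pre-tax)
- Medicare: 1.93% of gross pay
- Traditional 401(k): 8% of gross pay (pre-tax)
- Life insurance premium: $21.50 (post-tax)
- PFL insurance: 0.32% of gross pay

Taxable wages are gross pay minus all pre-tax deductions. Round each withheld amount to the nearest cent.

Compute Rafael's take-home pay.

Gross pay: 40 × $39.54 = $1,581.60
Pension contribution: $1,581.60 × 0.075 = $118.62
Traditional 401(k): $1,581.60 × 0.08 = $126.53
Pre-tax total = $118.62 + $126.53 = $245.15
Taxable wages = $1,581.60 − $245.15 = $1,336.45
Federal tax withheld: $1,336.45 × 0.1896 = $253.39
State withholding: $1,336.45 × 0.0416 = $55.60
Municipal income tax: $1,336.45 × 0.0125 = $16.71
PFL insurance: $1,581.60 × 0.0032 = $5.06
State disability insurance: $1,581.60 × 0.0173 = $27.36
Medicare: $1,581.60 × 0.0193 = $30.52
Employee stock purchase plan: $57.02
Life insurance premium: $21.50
Total deductions = $118.62 + $126.53 + $253.39 + $55.60 + $16.71 + $5.06 + $27.36 + $30.52 + $57.02 + $21.50 = $712.31
Net pay = $1,581.60 − $712.31 = $869.29

$869.29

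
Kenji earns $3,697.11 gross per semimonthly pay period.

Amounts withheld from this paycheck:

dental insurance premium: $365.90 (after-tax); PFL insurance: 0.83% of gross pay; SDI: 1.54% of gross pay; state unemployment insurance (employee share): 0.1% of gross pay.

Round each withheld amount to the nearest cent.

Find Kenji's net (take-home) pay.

PFL insurance: $3,697.11 × 0.0083 = $30.69
SDI: $3,697.11 × 0.0154 = $56.94
State unemployment insurance (employee share): $3,697.11 × 0.001 = $3.70
Dental insurance premium: $365.90
Total deductions = $30.69 + $56.94 + $3.70 + $365.90 = $457.23
Net pay = $3,697.11 − $457.23 = $3,239.88

$3,239.88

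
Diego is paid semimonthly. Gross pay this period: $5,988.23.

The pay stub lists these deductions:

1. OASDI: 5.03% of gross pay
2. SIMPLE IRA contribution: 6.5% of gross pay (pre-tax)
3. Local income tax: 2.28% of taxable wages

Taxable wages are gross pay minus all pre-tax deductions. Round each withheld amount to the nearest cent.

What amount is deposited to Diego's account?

$5,170.13

SIMPLE IRA contribution: $5,988.23 × 0.065 = $389.23
Taxable wages = $5,988.23 − $389.23 = $5,599.00
Local income tax: $5,599.00 × 0.0228 = $127.66
OASDI: $5,988.23 × 0.0503 = $301.21
Total deductions = $389.23 + $127.66 + $301.21 = $818.10
Net pay = $5,988.23 − $818.10 = $5,170.13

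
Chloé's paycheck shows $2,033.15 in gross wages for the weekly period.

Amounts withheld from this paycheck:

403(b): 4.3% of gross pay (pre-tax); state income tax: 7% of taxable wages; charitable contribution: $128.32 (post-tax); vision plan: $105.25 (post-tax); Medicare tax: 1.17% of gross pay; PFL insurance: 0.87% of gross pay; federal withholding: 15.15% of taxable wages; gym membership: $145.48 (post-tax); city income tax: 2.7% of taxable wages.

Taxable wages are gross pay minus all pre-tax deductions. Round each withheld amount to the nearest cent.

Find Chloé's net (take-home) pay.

403(b): $2,033.15 × 0.043 = $87.43
Taxable wages = $2,033.15 − $87.43 = $1,945.72
State income tax: $1,945.72 × 0.07 = $136.20
City income tax: $1,945.72 × 0.027 = $52.53
Federal withholding: $1,945.72 × 0.1515 = $294.78
Medicare tax: $2,033.15 × 0.0117 = $23.79
PFL insurance: $2,033.15 × 0.0087 = $17.69
Vision plan: $105.25
Gym membership: $145.48
Charitable contribution: $128.32
Total deductions = $87.43 + $136.20 + $52.53 + $294.78 + $23.79 + $17.69 + $105.25 + $145.48 + $128.32 = $991.47
Net pay = $2,033.15 − $991.47 = $1,041.68

$1,041.68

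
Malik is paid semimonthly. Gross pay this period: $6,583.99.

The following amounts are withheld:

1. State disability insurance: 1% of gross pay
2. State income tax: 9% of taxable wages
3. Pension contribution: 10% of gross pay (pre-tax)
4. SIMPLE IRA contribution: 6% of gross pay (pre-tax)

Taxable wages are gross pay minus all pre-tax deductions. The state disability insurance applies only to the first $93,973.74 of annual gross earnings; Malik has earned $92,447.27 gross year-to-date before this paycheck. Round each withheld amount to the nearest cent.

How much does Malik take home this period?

SIMPLE IRA contribution: $6,583.99 × 0.06 = $395.04
Pension contribution: $6,583.99 × 0.1 = $658.40
Pre-tax total = $395.04 + $658.40 = $1,053.44
Taxable wages = $6,583.99 − $1,053.44 = $5,530.55
State income tax: $5,530.55 × 0.09 = $497.75
State disability insurance: only $93,973.74 − $92,447.27 = $1,526.47 of this check is subject → $1,526.47 × 0.01 = $15.26
Total deductions = $395.04 + $658.40 + $497.75 + $15.26 = $1,566.45
Net pay = $6,583.99 − $1,566.45 = $5,017.54

$5,017.54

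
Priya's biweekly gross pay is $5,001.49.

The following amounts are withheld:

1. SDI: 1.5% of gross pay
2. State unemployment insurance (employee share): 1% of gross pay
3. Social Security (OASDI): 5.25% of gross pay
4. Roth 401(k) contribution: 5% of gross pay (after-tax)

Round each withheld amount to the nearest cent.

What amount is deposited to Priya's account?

$4,363.81

Social Security (OASDI): $5,001.49 × 0.0525 = $262.58
State unemployment insurance (employee share): $5,001.49 × 0.01 = $50.01
SDI: $5,001.49 × 0.015 = $75.02
Roth 401(k) contribution: $5,001.49 × 0.05 = $250.07
Total deductions = $262.58 + $50.01 + $75.02 + $250.07 = $637.68
Net pay = $5,001.49 − $637.68 = $4,363.81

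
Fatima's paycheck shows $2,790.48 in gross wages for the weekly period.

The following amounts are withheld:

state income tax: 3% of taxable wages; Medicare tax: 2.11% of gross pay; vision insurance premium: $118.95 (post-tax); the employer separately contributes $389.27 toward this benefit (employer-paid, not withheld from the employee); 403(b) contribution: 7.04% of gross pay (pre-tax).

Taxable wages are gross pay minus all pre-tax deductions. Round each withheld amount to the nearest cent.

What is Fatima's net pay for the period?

403(b) contribution: $2,790.48 × 0.0704 = $196.45
Taxable wages = $2,790.48 − $196.45 = $2,594.03
State income tax: $2,594.03 × 0.03 = $77.82
Medicare tax: $2,790.48 × 0.0211 = $58.88
Vision insurance premium: $118.95
(Employer's $389.27 toward vision insurance premium is not withheld from the employee.)
Total deductions = $196.45 + $77.82 + $58.88 + $118.95 = $452.10
Net pay = $2,790.48 − $452.10 = $2,338.38

$2,338.38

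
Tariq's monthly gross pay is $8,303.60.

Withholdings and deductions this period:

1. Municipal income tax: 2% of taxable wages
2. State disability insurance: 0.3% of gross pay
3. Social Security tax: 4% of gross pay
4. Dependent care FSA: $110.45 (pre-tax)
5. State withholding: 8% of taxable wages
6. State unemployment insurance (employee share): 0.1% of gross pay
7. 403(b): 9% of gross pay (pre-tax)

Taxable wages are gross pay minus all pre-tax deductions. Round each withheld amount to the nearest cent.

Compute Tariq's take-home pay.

$6,335.89

Dependent care FSA: $110.45
403(b): $8,303.60 × 0.09 = $747.32
Pre-tax total = $110.45 + $747.32 = $857.77
Taxable wages = $8,303.60 − $857.77 = $7,445.83
Municipal income tax: $7,445.83 × 0.02 = $148.92
State withholding: $7,445.83 × 0.08 = $595.67
State unemployment insurance (employee share): $8,303.60 × 0.001 = $8.30
Social Security tax: $8,303.60 × 0.04 = $332.14
State disability insurance: $8,303.60 × 0.003 = $24.91
Total deductions = $110.45 + $747.32 + $148.92 + $595.67 + $8.30 + $332.14 + $24.91 = $1,967.71
Net pay = $8,303.60 − $1,967.71 = $6,335.89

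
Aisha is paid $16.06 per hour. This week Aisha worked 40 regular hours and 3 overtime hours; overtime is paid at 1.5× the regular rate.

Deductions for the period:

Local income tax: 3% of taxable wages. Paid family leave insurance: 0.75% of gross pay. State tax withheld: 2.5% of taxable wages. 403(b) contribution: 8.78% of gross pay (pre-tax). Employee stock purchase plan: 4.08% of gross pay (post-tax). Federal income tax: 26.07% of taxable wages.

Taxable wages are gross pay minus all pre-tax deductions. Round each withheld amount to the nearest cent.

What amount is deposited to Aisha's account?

Regular pay: 40 × $16.06 = $642.40
Overtime pay: 3 × $16.06 × 1.5 = $72.27
Gross pay = $642.40 + $72.27 = $714.67
403(b) contribution: $714.67 × 0.0878 = $62.75
Taxable wages = $714.67 − $62.75 = $651.92
Local income tax: $651.92 × 0.03 = $19.56
Federal income tax: $651.92 × 0.2607 = $169.96
State tax withheld: $651.92 × 0.025 = $16.30
Paid family leave insurance: $714.67 × 0.0075 = $5.36
Employee stock purchase plan: $714.67 × 0.0408 = $29.16
Total deductions = $62.75 + $19.56 + $169.96 + $16.30 + $5.36 + $29.16 = $303.09
Net pay = $714.67 − $303.09 = $411.58

$411.58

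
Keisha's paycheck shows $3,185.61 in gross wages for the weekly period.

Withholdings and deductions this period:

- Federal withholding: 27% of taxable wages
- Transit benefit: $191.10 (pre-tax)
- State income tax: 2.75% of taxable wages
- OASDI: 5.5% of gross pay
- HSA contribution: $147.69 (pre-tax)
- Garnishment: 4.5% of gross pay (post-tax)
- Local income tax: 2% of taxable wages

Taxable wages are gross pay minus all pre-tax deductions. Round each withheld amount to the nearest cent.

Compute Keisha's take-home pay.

$1,624.39

HSA contribution: $147.69
Transit benefit: $191.10
Pre-tax total = $147.69 + $191.10 = $338.79
Taxable wages = $3,185.61 − $338.79 = $2,846.82
Federal withholding: $2,846.82 × 0.27 = $768.64
State income tax: $2,846.82 × 0.0275 = $78.29
Local income tax: $2,846.82 × 0.02 = $56.94
OASDI: $3,185.61 × 0.055 = $175.21
Garnishment: $3,185.61 × 0.045 = $143.35
Total deductions = $147.69 + $191.10 + $768.64 + $78.29 + $56.94 + $175.21 + $143.35 = $1,561.22
Net pay = $3,185.61 − $1,561.22 = $1,624.39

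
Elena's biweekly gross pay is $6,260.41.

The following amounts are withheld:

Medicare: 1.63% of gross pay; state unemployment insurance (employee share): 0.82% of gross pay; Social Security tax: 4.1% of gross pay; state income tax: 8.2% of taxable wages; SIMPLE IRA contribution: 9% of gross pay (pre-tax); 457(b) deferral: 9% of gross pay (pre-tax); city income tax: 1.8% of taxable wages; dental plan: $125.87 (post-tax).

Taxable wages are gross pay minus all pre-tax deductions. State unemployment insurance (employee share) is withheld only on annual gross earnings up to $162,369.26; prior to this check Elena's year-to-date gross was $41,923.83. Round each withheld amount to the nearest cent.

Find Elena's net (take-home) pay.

SIMPLE IRA contribution: $6,260.41 × 0.09 = $563.44
457(b) deferral: $6,260.41 × 0.09 = $563.44
Pre-tax total = $563.44 + $563.44 = $1,126.88
Taxable wages = $6,260.41 − $1,126.88 = $5,133.53
State income tax: $5,133.53 × 0.082 = $420.95
City income tax: $5,133.53 × 0.018 = $92.40
Medicare: $6,260.41 × 0.0163 = $102.04
Social Security tax: $6,260.41 × 0.041 = $256.68
State unemployment insurance (employee share): cap not yet reached, full $6,260.41 is subject → $6,260.41 × 0.0082 = $51.34
Dental plan: $125.87
Total deductions = $563.44 + $563.44 + $420.95 + $92.40 + $102.04 + $256.68 + $51.34 + $125.87 = $2,176.16
Net pay = $6,260.41 − $2,176.16 = $4,084.25

$4,084.25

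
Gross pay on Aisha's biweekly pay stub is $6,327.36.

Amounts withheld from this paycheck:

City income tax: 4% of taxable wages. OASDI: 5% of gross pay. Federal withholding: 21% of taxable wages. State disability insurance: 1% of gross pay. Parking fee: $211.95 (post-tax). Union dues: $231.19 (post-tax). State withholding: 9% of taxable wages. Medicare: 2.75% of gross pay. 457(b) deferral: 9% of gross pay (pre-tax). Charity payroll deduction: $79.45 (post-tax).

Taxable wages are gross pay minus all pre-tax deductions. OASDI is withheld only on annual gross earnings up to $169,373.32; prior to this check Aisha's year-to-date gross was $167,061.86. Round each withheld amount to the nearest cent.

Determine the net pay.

$2,924.78

457(b) deferral: $6,327.36 × 0.09 = $569.46
Taxable wages = $6,327.36 − $569.46 = $5,757.90
State withholding: $5,757.90 × 0.09 = $518.21
City income tax: $5,757.90 × 0.04 = $230.32
Federal withholding: $5,757.90 × 0.21 = $1,209.16
OASDI: only $169,373.32 − $167,061.86 = $2,311.46 of this check is subject → $2,311.46 × 0.05 = $115.57
State disability insurance: $6,327.36 × 0.01 = $63.27
Medicare: $6,327.36 × 0.0275 = $174.00
Parking fee: $211.95
Union dues: $231.19
Charity payroll deduction: $79.45
Total deductions = $569.46 + $518.21 + $230.32 + $1,209.16 + $115.57 + $63.27 + $174.00 + $211.95 + $231.19 + $79.45 = $3,402.58
Net pay = $6,327.36 − $3,402.58 = $2,924.78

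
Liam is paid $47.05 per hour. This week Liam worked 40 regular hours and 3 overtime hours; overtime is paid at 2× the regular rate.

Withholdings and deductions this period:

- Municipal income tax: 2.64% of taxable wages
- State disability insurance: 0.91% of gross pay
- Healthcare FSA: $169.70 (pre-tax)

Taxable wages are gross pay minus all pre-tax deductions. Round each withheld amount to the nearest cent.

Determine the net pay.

$1,922.24

Regular pay: 40 × $47.05 = $1,882.00
Overtime pay: 3 × $47.05 × 2 = $282.30
Gross pay = $1,882.00 + $282.30 = $2,164.30
Healthcare FSA: $169.70
Taxable wages = $2,164.30 − $169.70 = $1,994.60
Municipal income tax: $1,994.60 × 0.0264 = $52.66
State disability insurance: $2,164.30 × 0.0091 = $19.70
Total deductions = $169.70 + $52.66 + $19.70 = $242.06
Net pay = $2,164.30 − $242.06 = $1,922.24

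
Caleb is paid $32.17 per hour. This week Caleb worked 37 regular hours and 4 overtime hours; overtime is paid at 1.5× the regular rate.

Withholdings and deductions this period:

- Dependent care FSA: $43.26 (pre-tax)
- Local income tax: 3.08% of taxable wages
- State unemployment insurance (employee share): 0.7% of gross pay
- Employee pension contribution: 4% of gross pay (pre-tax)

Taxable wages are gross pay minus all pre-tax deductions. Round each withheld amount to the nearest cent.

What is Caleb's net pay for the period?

$1,235.47

Regular pay: 37 × $32.17 = $1,190.29
Overtime pay: 4 × $32.17 × 1.5 = $193.02
Gross pay = $1,190.29 + $193.02 = $1,383.31
Employee pension contribution: $1,383.31 × 0.04 = $55.33
Dependent care FSA: $43.26
Pre-tax total = $55.33 + $43.26 = $98.59
Taxable wages = $1,383.31 − $98.59 = $1,284.72
Local income tax: $1,284.72 × 0.0308 = $39.57
State unemployment insurance (employee share): $1,383.31 × 0.007 = $9.68
Total deductions = $55.33 + $43.26 + $39.57 + $9.68 = $147.84
Net pay = $1,383.31 − $147.84 = $1,235.47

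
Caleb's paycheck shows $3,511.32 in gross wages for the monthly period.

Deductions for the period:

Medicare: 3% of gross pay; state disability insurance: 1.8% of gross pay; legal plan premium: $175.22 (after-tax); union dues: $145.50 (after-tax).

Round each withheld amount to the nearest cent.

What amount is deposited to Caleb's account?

State disability insurance: $3,511.32 × 0.018 = $63.20
Medicare: $3,511.32 × 0.03 = $105.34
Union dues: $145.50
Legal plan premium: $175.22
Total deductions = $63.20 + $105.34 + $145.50 + $175.22 = $489.26
Net pay = $3,511.32 − $489.26 = $3,022.06

$3,022.06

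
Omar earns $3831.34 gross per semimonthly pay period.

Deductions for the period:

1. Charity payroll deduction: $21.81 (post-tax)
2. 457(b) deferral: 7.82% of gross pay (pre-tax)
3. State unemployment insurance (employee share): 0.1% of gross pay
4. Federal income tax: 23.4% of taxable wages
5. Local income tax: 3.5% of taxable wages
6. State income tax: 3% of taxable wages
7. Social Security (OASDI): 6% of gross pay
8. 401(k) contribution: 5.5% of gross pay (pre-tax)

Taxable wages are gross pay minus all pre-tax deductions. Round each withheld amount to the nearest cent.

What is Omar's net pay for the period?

457(b) deferral: $3831.34 × 0.0782 = $299.61
401(k) contribution: $3831.34 × 0.055 = $210.72
Pre-tax total = $299.61 + $210.72 = $510.33
Taxable wages = $3831.34 − $510.33 = $3321.01
Federal income tax: $3321.01 × 0.234 = $777.12
State income tax: $3321.01 × 0.03 = $99.63
Local income tax: $3321.01 × 0.035 = $116.24
State unemployment insurance (employee share): $3831.34 × 0.001 = $3.83
Social Security (OASDI): $3831.34 × 0.06 = $229.88
Charity payroll deduction: $21.81
Total deductions = $299.61 + $210.72 + $777.12 + $99.63 + $116.24 + $3.83 + $229.88 + $21.81 = $1758.84
Net pay = $3831.34 − $1758.84 = $2072.50

$2072.50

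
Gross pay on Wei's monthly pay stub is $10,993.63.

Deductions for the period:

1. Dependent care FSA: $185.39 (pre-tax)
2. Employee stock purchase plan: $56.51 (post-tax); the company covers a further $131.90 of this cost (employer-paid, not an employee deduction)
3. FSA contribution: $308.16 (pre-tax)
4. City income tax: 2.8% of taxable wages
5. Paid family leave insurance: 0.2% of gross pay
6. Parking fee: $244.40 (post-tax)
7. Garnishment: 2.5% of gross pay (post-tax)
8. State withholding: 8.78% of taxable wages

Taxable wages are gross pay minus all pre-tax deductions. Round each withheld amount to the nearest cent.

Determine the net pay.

$8,686.43

Dependent care FSA: $185.39
FSA contribution: $308.16
Pre-tax total = $185.39 + $308.16 = $493.55
Taxable wages = $10,993.63 − $493.55 = $10,500.08
City income tax: $10,500.08 × 0.028 = $294.00
State withholding: $10,500.08 × 0.0878 = $921.91
Paid family leave insurance: $10,993.63 × 0.002 = $21.99
Employee stock purchase plan: $56.51
Parking fee: $244.40
Garnishment: $10,993.63 × 0.025 = $274.84
(Employer's $131.90 toward employee stock purchase plan is not withheld from the employee.)
Total deductions = $185.39 + $308.16 + $294.00 + $921.91 + $21.99 + $56.51 + $244.40 + $274.84 = $2,307.20
Net pay = $10,993.63 − $2,307.20 = $8,686.43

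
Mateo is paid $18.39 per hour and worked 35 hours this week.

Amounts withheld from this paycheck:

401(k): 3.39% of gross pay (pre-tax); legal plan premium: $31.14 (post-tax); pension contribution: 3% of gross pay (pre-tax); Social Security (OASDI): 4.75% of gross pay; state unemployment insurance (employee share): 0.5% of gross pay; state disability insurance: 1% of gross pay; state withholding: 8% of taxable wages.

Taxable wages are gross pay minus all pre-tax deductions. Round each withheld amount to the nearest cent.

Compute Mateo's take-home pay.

$482.95

Gross pay: 35 × $18.39 = $643.65
Pension contribution: $643.65 × 0.03 = $19.31
401(k): $643.65 × 0.0339 = $21.82
Pre-tax total = $19.31 + $21.82 = $41.13
Taxable wages = $643.65 − $41.13 = $602.52
State withholding: $602.52 × 0.08 = $48.20
Social Security (OASDI): $643.65 × 0.0475 = $30.57
State unemployment insurance (employee share): $643.65 × 0.005 = $3.22
State disability insurance: $643.65 × 0.01 = $6.44
Legal plan premium: $31.14
Total deductions = $19.31 + $21.82 + $48.20 + $30.57 + $3.22 + $6.44 + $31.14 = $160.70
Net pay = $643.65 − $160.70 = $482.95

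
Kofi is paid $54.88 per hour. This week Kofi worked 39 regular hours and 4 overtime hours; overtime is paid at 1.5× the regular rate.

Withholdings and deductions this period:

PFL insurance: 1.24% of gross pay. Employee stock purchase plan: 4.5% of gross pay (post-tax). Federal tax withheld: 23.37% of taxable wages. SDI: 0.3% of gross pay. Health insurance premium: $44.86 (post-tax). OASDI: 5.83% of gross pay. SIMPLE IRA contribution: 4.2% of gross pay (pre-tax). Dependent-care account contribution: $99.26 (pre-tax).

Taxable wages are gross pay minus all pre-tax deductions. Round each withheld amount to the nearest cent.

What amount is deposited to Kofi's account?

Regular pay: 39 × $54.88 = $2,140.32
Overtime pay: 4 × $54.88 × 1.5 = $329.28
Gross pay = $2,140.32 + $329.28 = $2,469.60
Dependent-care account contribution: $99.26
SIMPLE IRA contribution: $2,469.60 × 0.042 = $103.72
Pre-tax total = $99.26 + $103.72 = $202.98
Taxable wages = $2,469.60 − $202.98 = $2,266.62
Federal tax withheld: $2,266.62 × 0.2337 = $529.71
PFL insurance: $2,469.60 × 0.0124 = $30.62
SDI: $2,469.60 × 0.003 = $7.41
OASDI: $2,469.60 × 0.0583 = $143.98
Employee stock purchase plan: $2,469.60 × 0.045 = $111.13
Health insurance premium: $44.86
Total deductions = $99.26 + $103.72 + $529.71 + $30.62 + $7.41 + $143.98 + $111.13 + $44.86 = $1,070.69
Net pay = $2,469.60 − $1,070.69 = $1,398.91

$1,398.91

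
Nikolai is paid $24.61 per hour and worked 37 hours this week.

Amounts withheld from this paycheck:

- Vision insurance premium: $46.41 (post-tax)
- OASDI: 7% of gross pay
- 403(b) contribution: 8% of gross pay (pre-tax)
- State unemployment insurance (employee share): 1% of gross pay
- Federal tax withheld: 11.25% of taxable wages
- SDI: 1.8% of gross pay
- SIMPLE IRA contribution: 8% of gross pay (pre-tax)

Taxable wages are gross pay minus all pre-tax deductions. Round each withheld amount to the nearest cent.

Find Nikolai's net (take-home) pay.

$543.17

Gross pay: 37 × $24.61 = $910.57
403(b) contribution: $910.57 × 0.08 = $72.85
SIMPLE IRA contribution: $910.57 × 0.08 = $72.85
Pre-tax total = $72.85 + $72.85 = $145.70
Taxable wages = $910.57 − $145.70 = $764.87
Federal tax withheld: $764.87 × 0.1125 = $86.05
OASDI: $910.57 × 0.07 = $63.74
SDI: $910.57 × 0.018 = $16.39
State unemployment insurance (employee share): $910.57 × 0.01 = $9.11
Vision insurance premium: $46.41
Total deductions = $72.85 + $72.85 + $86.05 + $63.74 + $16.39 + $9.11 + $46.41 = $367.40
Net pay = $910.57 − $367.40 = $543.17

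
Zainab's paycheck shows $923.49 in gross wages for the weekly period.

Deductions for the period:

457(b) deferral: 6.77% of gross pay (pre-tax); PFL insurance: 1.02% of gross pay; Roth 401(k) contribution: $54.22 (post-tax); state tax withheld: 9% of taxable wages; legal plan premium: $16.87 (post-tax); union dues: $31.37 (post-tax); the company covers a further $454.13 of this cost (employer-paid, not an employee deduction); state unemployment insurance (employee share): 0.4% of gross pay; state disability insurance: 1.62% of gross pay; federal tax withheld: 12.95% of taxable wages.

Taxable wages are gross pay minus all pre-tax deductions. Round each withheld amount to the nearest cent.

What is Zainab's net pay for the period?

$541.45

457(b) deferral: $923.49 × 0.0677 = $62.52
Taxable wages = $923.49 − $62.52 = $860.97
Federal tax withheld: $860.97 × 0.1295 = $111.50
State tax withheld: $860.97 × 0.09 = $77.49
State disability insurance: $923.49 × 0.0162 = $14.96
State unemployment insurance (employee share): $923.49 × 0.004 = $3.69
PFL insurance: $923.49 × 0.0102 = $9.42
Legal plan premium: $16.87
Roth 401(k) contribution: $54.22
Union dues: $31.37
(Employer's $454.13 toward union dues is not withheld from the employee.)
Total deductions = $62.52 + $111.50 + $77.49 + $14.96 + $3.69 + $9.42 + $16.87 + $54.22 + $31.37 = $382.04
Net pay = $923.49 − $382.04 = $541.45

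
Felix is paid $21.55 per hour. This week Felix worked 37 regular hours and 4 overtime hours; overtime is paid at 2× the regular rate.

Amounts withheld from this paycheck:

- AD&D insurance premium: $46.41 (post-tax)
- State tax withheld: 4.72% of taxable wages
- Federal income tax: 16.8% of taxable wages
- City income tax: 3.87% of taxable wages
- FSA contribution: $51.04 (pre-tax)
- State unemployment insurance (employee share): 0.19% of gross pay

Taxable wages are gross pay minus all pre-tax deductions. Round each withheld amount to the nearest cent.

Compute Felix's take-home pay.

Regular pay: 37 × $21.55 = $797.35
Overtime pay: 4 × $21.55 × 2 = $172.40
Gross pay = $797.35 + $172.40 = $969.75
FSA contribution: $51.04
Taxable wages = $969.75 − $51.04 = $918.71
Federal income tax: $918.71 × 0.168 = $154.34
State tax withheld: $918.71 × 0.0472 = $43.36
City income tax: $918.71 × 0.0387 = $35.55
State unemployment insurance (employee share): $969.75 × 0.0019 = $1.84
AD&D insurance premium: $46.41
Total deductions = $51.04 + $154.34 + $43.36 + $35.55 + $1.84 + $46.41 = $332.54
Net pay = $969.75 − $332.54 = $637.21

$637.21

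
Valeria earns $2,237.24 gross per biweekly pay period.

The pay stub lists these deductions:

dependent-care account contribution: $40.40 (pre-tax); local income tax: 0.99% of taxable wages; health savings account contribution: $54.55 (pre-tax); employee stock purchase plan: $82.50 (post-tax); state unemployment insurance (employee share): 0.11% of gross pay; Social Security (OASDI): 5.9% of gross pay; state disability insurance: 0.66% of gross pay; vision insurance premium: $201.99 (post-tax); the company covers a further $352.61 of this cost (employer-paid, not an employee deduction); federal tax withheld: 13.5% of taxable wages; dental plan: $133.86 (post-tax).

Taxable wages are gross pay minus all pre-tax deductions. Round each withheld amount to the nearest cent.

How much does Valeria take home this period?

$1,264.29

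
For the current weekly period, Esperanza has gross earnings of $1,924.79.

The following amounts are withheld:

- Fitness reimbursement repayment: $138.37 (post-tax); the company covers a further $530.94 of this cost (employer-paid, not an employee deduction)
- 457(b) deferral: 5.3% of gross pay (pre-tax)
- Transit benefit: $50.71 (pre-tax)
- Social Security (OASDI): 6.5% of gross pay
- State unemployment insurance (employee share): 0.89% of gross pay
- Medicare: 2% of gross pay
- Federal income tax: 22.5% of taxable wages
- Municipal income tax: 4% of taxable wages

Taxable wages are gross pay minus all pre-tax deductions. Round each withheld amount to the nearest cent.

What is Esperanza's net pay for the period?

$983.36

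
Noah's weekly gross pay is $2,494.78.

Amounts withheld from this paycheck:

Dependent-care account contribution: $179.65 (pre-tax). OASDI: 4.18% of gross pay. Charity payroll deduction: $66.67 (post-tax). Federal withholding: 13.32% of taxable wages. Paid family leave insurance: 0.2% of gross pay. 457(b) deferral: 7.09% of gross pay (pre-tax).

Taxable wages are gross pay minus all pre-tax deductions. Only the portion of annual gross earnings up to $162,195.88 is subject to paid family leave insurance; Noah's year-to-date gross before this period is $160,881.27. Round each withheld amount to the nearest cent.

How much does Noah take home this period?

$1,679.86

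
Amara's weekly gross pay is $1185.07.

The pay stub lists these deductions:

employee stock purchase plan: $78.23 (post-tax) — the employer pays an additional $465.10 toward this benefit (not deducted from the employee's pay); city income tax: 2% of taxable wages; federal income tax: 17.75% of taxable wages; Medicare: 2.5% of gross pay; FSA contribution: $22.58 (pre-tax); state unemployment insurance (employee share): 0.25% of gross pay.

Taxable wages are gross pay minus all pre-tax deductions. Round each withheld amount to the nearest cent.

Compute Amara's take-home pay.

FSA contribution: $22.58
Taxable wages = $1185.07 − $22.58 = $1162.49
Federal income tax: $1162.49 × 0.1775 = $206.34
City income tax: $1162.49 × 0.02 = $23.25
State unemployment insurance (employee share): $1185.07 × 0.0025 = $2.96
Medicare: $1185.07 × 0.025 = $29.63
Employee stock purchase plan: $78.23
(Employer's $465.10 toward employee stock purchase plan is not withheld from the employee.)
Total deductions = $22.58 + $206.34 + $23.25 + $2.96 + $29.63 + $78.23 = $362.99
Net pay = $1185.07 − $362.99 = $822.08

$822.08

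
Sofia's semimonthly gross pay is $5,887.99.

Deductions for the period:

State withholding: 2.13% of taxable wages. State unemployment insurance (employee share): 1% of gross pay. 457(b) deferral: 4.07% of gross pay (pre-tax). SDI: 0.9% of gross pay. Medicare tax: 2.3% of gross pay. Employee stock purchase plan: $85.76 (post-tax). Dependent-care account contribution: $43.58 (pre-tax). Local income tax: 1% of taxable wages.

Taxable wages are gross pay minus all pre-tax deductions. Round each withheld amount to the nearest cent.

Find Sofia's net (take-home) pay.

Dependent-care account contribution: $43.58
457(b) deferral: $5,887.99 × 0.0407 = $239.64
Pre-tax total = $43.58 + $239.64 = $283.22
Taxable wages = $5,887.99 − $283.22 = $5,604.77
Local income tax: $5,604.77 × 0.01 = $56.05
State withholding: $5,604.77 × 0.0213 = $119.38
Medicare tax: $5,887.99 × 0.023 = $135.42
SDI: $5,887.99 × 0.009 = $52.99
State unemployment insurance (employee share): $5,887.99 × 0.01 = $58.88
Employee stock purchase plan: $85.76
Total deductions = $43.58 + $239.64 + $56.05 + $119.38 + $135.42 + $52.99 + $58.88 + $85.76 = $791.70
Net pay = $5,887.99 − $791.70 = $5,096.29

$5,096.29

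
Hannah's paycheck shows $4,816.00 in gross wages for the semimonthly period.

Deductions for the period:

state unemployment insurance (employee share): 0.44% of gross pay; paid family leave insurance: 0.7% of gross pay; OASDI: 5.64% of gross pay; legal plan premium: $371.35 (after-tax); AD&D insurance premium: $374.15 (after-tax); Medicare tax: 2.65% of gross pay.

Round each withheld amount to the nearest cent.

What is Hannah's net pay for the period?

State unemployment insurance (employee share): $4,816.00 × 0.0044 = $21.19
OASDI: $4,816.00 × 0.0564 = $271.62
Paid family leave insurance: $4,816.00 × 0.007 = $33.71
Medicare tax: $4,816.00 × 0.0265 = $127.62
AD&D insurance premium: $374.15
Legal plan premium: $371.35
Total deductions = $21.19 + $271.62 + $33.71 + $127.62 + $374.15 + $371.35 = $1,199.64
Net pay = $4,816.00 − $1,199.64 = $3,616.36

$3,616.36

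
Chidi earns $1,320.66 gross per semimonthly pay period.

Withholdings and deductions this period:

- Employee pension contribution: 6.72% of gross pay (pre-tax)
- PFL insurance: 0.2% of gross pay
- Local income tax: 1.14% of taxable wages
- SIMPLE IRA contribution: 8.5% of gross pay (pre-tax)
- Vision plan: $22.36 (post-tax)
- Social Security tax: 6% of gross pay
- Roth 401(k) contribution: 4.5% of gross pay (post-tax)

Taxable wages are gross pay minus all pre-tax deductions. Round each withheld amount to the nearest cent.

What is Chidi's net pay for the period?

$943.22

SIMPLE IRA contribution: $1,320.66 × 0.085 = $112.26
Employee pension contribution: $1,320.66 × 0.0672 = $88.75
Pre-tax total = $112.26 + $88.75 = $201.01
Taxable wages = $1,320.66 − $201.01 = $1,119.65
Local income tax: $1,119.65 × 0.0114 = $12.76
Social Security tax: $1,320.66 × 0.06 = $79.24
PFL insurance: $1,320.66 × 0.002 = $2.64
Roth 401(k) contribution: $1,320.66 × 0.045 = $59.43
Vision plan: $22.36
Total deductions = $112.26 + $88.75 + $12.76 + $79.24 + $2.64 + $59.43 + $22.36 = $377.44
Net pay = $1,320.66 − $377.44 = $943.22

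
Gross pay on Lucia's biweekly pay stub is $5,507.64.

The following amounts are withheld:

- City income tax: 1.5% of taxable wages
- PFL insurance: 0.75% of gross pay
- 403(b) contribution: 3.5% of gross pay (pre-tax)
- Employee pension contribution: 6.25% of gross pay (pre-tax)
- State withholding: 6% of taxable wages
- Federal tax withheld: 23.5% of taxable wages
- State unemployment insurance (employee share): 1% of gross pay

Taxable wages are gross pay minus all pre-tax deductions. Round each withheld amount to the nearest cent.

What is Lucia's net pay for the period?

403(b) contribution: $5,507.64 × 0.035 = $192.77
Employee pension contribution: $5,507.64 × 0.0625 = $344.23
Pre-tax total = $192.77 + $344.23 = $537.00
Taxable wages = $5,507.64 − $537.00 = $4,970.64
State withholding: $4,970.64 × 0.06 = $298.24
Federal tax withheld: $4,970.64 × 0.235 = $1,168.10
City income tax: $4,970.64 × 0.015 = $74.56
State unemployment insurance (employee share): $5,507.64 × 0.01 = $55.08
PFL insurance: $5,507.64 × 0.0075 = $41.31
Total deductions = $192.77 + $344.23 + $298.24 + $1,168.10 + $74.56 + $55.08 + $41.31 = $2,174.29
Net pay = $5,507.64 − $2,174.29 = $3,333.35

$3,333.35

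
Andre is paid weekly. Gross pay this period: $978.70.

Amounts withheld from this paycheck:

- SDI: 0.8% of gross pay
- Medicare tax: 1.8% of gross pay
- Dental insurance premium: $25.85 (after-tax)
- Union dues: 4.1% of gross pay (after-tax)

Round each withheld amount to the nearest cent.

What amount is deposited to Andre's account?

$887.27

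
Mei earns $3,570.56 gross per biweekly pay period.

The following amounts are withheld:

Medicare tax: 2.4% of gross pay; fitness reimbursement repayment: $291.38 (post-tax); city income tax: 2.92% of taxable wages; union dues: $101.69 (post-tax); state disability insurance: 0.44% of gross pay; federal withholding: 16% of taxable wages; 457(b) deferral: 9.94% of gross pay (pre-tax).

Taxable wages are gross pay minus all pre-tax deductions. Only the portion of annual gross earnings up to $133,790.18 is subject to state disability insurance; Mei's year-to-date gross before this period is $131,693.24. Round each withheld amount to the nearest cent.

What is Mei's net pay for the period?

$2,119.26

457(b) deferral: $3,570.56 × 0.0994 = $354.91
Taxable wages = $3,570.56 − $354.91 = $3,215.65
City income tax: $3,215.65 × 0.0292 = $93.90
Federal withholding: $3,215.65 × 0.16 = $514.50
Medicare tax: $3,570.56 × 0.024 = $85.69
State disability insurance: only $133,790.18 − $131,693.24 = $2,096.94 of this check is subject → $2,096.94 × 0.0044 = $9.23
Union dues: $101.69
Fitness reimbursement repayment: $291.38
Total deductions = $354.91 + $93.90 + $514.50 + $85.69 + $9.23 + $101.69 + $291.38 = $1,451.30
Net pay = $3,570.56 − $1,451.30 = $2,119.26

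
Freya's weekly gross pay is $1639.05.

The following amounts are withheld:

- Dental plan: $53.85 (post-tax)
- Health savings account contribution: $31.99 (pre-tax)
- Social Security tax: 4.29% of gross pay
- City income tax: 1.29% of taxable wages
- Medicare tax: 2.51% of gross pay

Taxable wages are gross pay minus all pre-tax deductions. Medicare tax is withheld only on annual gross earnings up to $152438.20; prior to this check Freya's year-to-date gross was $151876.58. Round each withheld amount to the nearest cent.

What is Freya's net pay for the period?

Health savings account contribution: $31.99
Taxable wages = $1639.05 − $31.99 = $1607.06
City income tax: $1607.06 × 0.0129 = $20.73
Medicare tax: only $152438.20 − $151876.58 = $561.62 of this check is subject → $561.62 × 0.0251 = $14.10
Social Security tax: $1639.05 × 0.0429 = $70.32
Dental plan: $53.85
Total deductions = $31.99 + $20.73 + $14.10 + $70.32 + $53.85 = $190.99
Net pay = $1639.05 − $190.99 = $1448.06

$1448.06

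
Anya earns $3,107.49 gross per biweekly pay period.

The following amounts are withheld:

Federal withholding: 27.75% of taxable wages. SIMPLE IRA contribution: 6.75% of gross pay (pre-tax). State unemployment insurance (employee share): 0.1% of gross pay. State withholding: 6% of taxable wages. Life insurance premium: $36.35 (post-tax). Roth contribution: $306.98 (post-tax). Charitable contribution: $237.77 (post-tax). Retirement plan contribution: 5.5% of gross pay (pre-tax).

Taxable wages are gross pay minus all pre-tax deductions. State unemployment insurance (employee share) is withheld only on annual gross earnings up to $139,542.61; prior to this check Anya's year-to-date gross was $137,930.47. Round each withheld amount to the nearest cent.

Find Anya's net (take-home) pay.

$1,223.81

Retirement plan contribution: $3,107.49 × 0.055 = $170.91
SIMPLE IRA contribution: $3,107.49 × 0.0675 = $209.76
Pre-tax total = $170.91 + $209.76 = $380.67
Taxable wages = $3,107.49 − $380.67 = $2,726.82
Federal withholding: $2,726.82 × 0.2775 = $756.69
State withholding: $2,726.82 × 0.06 = $163.61
State unemployment insurance (employee share): only $139,542.61 − $137,930.47 = $1,612.14 of this check is subject → $1,612.14 × 0.001 = $1.61
Charitable contribution: $237.77
Roth contribution: $306.98
Life insurance premium: $36.35
Total deductions = $170.91 + $209.76 + $756.69 + $163.61 + $1.61 + $237.77 + $306.98 + $36.35 = $1,883.68
Net pay = $3,107.49 − $1,883.68 = $1,223.81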